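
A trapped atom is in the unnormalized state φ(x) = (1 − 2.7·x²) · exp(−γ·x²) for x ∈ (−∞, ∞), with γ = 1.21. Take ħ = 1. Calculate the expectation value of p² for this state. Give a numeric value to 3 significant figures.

6.35

p² φ = −ħ² d²φ/dx²; ⟨p²⟩ = −ħ² ∫ φ*·φ'' dx / ∫|φ|² dx.
Expand each integrand as polynomial × e^(−2γx²) and use ∫x^(2j)·e^(−2γx²) dx = (2j−1)!!/(4γ)^j · √(π/(2γ)), odd powers → 0; here √(π/(2γ)) = 1.1394. Differentiate with the product rule, d/dx e^(−γx²) = −2γx·e^(−γx²).
State is unnormalized: ∫|φ|² dx = 0.93189, and ∫φ*·(−ħ² φ'') dx = 5.9200, so ⟨p²⟩ = 5.9200 / 0.93189.
⟨p²⟩ = 6.3527.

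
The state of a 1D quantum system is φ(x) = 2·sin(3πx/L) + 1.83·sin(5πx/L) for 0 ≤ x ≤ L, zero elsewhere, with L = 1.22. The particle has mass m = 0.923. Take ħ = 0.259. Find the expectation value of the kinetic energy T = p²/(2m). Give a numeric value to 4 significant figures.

T = −(ħ²/2m) d²/dx², so ⟨T⟩ = −(ħ²/2m) ∫ φ*·φ'' dx / ∫|φ|² dx; with m = 0.923.
d²/dx² sin(jπx/L) = −(jπ/L)²·sin(jπx/L); on 0 ≤ x ≤ L, ∫sin²(jπx/L) dx = L/2 and ∫sin(jπx/L)·sin(lπx/L) dx = 0 for j ≠ l, so only diagonal terms survive in ∫|φ|² and ∫φ·φ″; ∫φ·φ′ dx = [φ²/2] between the walls = 0.
State is unnormalized: ∫|φ|² dx = 4.4828, and ∫φ*·(−ħ²/2m · φ'') dx = 17.598, so ⟨T⟩ = 17.598 / 4.4828.
⟨T⟩ = 3.9256.

3.926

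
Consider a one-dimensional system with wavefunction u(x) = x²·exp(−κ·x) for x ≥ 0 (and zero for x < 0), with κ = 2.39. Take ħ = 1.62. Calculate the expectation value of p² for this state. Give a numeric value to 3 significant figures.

5.00

p² u = −ħ² d²u/dx²; ⟨p²⟩ = −ħ² ∫ u*·u'' dx / ∫|u|² dx.
Differentiate x²·exp(−κ·x) with the product rule; every integrand then reduces to terms xʲ·e^(−2κx) on [0, ∞), with ∫₀^∞ xʲ·e^(−2κx) dx = j!/(2κ)^(j+1).
State is unnormalized: ∫|u|² dx = 0.0096177, and ∫u*·(−ħ² u'') dx = 0.048059, so ⟨p²⟩ = 0.048059 / 0.0096177.
⟨p²⟩ = 4.9969.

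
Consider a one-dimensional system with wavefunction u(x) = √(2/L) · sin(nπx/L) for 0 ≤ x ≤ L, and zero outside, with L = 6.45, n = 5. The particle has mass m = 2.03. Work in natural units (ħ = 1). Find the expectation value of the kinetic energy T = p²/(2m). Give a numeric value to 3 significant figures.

1.46

T = −(ħ²/2m) d²/dx², so ⟨T⟩ = −(ħ²/2m) ∫ u*·u'' dx; with m = 2.03.
d/dx sin(nπx/L) = (nπ/L)·cos(nπx/L) and d²/dx² sin(nπx/L) = −(nπ/L)²·sin(nπx/L); on 0 ≤ x ≤ L, ∫sin²(nπx/L) dx = L/2 and ∫sin(nπx/L)·cos(nπx/L) dx = 0.
⟨T⟩ = 1.4608.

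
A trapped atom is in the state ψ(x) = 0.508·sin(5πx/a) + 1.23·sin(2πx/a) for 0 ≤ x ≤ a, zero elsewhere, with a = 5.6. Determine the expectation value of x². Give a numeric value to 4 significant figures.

9.698

⟨x²⟩ = ∫ x²·|ψ|² dx / ∫|ψ|² dx (integrals over the domain).
On 0 ≤ x ≤ a (j ≠ l): ∫sin²(jπx/a) dx = a/2, ∫sin(jπx/a)·sin(lπx/a) dx = 0; diagonal moments ∫x·sin²(jπx/a) dx = a²/4, ∫x²·sin²(jπx/a) dx = a³·(1/6 − 1/(4j²π²)); cross terms ∫x·sin(jπx/a)·sin(lπx/a) dx = 0 for j + l even and −4jla²/(π²(j² − l²)²) for j + l odd, ∫x²·sin(jπx/a)·sin(lπx/a) dx = (−1)^(j+l)·4jla³/(π²(j² − l²)²); higher powers the same way via product-to-sum and parts.
State is unnormalized: ∫|ψ|² dx = 4.9587, and ∫ψ*·x²·ψ dx = 48.090, so ⟨x²⟩ = 48.090 / 4.9587.
⟨x²⟩ = 9.6980.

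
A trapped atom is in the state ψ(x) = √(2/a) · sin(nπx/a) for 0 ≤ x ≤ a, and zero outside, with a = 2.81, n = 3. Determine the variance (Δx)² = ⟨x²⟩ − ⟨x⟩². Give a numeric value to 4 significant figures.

Compute ⟨x⟩ and ⟨x²⟩ separately, then (Δx)² = ⟨x²⟩ − ⟨x⟩².
With sin²θ = (1 − cos2θ)/2 on 0 ≤ x ≤ a: ∫sin²(nπx/a) dx = a/2, ∫x·sin²(nπx/a) dx = a²/4, ∫x²·sin²(nπx/a) dx = a³·(1/6 − 1/(4n²π²)); higher powers xᵏ the same way, integrating xᵏ·cos(2nπx/a) by parts.
⟨x⟩ = 1.4050 and ⟨x²⟩ = 2.5876.
(Δx)² = 2.5876 − (1.4050)² = 0.61356.

0.6136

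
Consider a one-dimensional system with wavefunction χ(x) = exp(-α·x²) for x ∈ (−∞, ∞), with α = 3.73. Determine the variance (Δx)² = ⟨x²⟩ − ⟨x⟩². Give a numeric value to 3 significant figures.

Compute ⟨x⟩ and ⟨x²⟩ separately, then (Δx)² = ⟨x²⟩ − ⟨x⟩².
Gaussian moments: ∫x^(2j)·e^(−2αx²) dx = (2j−1)!!/(4α)^j · √(π/(2α)), odd powers integrate to 0; here √(π/(2α)) = 0.64894.
Normalization: ∫|χ|² dx = 0.64894.
⟨x⟩ = 0.0000 and ⟨x²⟩ = 0.067024.
(Δx)² = 0.067024 − (0.0000)² = 0.067024.

0.0670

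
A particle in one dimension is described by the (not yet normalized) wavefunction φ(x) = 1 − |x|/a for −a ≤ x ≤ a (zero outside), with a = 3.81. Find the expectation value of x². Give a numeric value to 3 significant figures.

⟨x²⟩ = ∫ x²·|φ|² dx / ∫|φ|² dx (integrals over the domain).
φ is even, so ∫ over [−a, a] = 2∫₀ᵃ with φ = 1 − x/a there: ∫₀ᵃ (1 − x/a)² dx = a/3, ∫₀ᵃ x²(1 − x/a)² dx = a³/30, ∫₀ᵃ x⁴(1 − x/a)² dx = a⁵/105.
State is unnormalized: ∫|φ|² dx = 2.5400, and ∫φ*·x²·φ dx = 3.6871, so ⟨x²⟩ = 3.6871 / 2.5400.
⟨x²⟩ = 1.4516.

1.45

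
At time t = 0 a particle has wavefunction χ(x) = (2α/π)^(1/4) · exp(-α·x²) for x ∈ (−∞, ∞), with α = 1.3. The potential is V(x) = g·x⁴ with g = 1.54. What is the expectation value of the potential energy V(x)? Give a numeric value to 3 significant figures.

⟨V⟩ = ∫ V(x)·|χ|² dx.
Gaussian moments: ∫x^(2j)·e^(−2αx²) dx = (2j−1)!!/(4α)^j · √(π/(2α)), odd powers integrate to 0; here √(π/(2α)) = 1.0992.
⟨V⟩ = 0.17086.

0.171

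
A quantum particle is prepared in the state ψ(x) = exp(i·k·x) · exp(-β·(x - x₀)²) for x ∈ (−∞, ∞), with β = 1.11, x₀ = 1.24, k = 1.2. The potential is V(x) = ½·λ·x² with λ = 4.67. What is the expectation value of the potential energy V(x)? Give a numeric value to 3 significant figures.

⟨V⟩ = ∫ V(x)·|ψ|² dx / ∫|ψ|² dx.
Gaussian moments (u = x − x₀): ∫u^(2j)·e^(−2βu²) du = (2j−1)!!/(4β)^j · √(π/(2β)), odd powers integrate to 0; here √(π/(2β)) = 1.1896.
State is unnormalized: ∫|ψ|² dx = 1.1896, and ∫ψ*·V(x)·ψ dx = 4.8966, so ⟨V⟩ = 4.8966 / 1.1896.
⟨V⟩ = 4.1162.

4.12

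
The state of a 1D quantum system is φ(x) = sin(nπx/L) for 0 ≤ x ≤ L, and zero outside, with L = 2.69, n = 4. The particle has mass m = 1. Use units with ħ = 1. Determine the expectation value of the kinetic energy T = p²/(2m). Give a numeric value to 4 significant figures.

10.91

T = −(ħ²/2m) d²/dx², so ⟨T⟩ = −(ħ²/2m) ∫ φ*·φ'' dx / ∫|φ|² dx; with m = 1.
d/dx sin(nπx/L) = (nπ/L)·cos(nπx/L) and d²/dx² sin(nπx/L) = −(nπ/L)²·sin(nπx/L); on 0 ≤ x ≤ L, ∫sin²(nπx/L) dx = L/2 and ∫sin(nπx/L)·cos(nπx/L) dx = 0.
State is unnormalized: ∫|φ|² dx = 1.3450, and ∫φ*·(−ħ²/2m · φ'') dx = 14.676, so ⟨T⟩ = 14.676 / 1.3450.
⟨T⟩ = 10.912.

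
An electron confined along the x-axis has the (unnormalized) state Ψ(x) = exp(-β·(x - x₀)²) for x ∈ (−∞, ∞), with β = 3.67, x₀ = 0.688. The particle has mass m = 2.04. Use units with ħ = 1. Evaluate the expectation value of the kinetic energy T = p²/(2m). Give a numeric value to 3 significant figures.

T = −(ħ²/2m) d²/dx², so ⟨T⟩ = −(ħ²/2m) ∫ Ψ*·Ψ'' dx / ∫|Ψ|² dx; with m = 2.04.
Gaussian moments (u = x − x₀): ∫u^(2j)·e^(−2βu²) du = (2j−1)!!/(4β)^j · √(π/(2β)), odd powers integrate to 0; here √(π/(2β)) = 0.65422. Derivatives: d/dx e^(−βu²) = −2βu·e^(−βu²), d²/dx² e^(−βu²) = (4β²u² − 2β)·e^(−βu²).
State is unnormalized: ∫|Ψ|² dx = 0.65422, and ∫Ψ*·(−ħ²/2m · Ψ'') dx = 0.58848, so ⟨T⟩ = 0.58848 / 0.65422.
⟨T⟩ = 0.89951.

0.900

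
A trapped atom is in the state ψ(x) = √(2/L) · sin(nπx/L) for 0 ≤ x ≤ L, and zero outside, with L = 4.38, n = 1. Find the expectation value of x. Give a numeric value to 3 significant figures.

2.19

⟨x⟩ = ∫ x·|ψ|² dx (integrals over the domain).
With sin²θ = (1 − cos2θ)/2 on 0 ≤ x ≤ L: ∫sin²(nπx/L) dx = L/2, ∫x·sin²(nπx/L) dx = L²/4, ∫x²·sin²(nπx/L) dx = L³·(1/6 − 1/(4n²π²)); higher powers xᵏ the same way, integrating xᵏ·cos(2nπx/L) by parts.
⟨x⟩ = 2.1900.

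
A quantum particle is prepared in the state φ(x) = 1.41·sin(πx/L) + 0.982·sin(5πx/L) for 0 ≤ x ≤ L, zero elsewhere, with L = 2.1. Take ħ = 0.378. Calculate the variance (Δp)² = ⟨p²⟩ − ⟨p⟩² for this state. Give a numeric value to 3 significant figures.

Compute ⟨p⟩ and ⟨p²⟩ separately; (Δp)² = ⟨p²⟩ − ⟨p⟩².
d²/dx² sin(jπx/L) = −(jπ/L)²·sin(jπx/L); on 0 ≤ x ≤ L, ∫sin²(jπx/L) dx = L/2 and ∫sin(jπx/L)·sin(lπx/L) dx = 0 for j ≠ l, so only diagonal terms survive in ∫|φ|² and ∫φ·φ″; ∫φ·φ′ dx = [φ²/2] between the walls = 0.
Normalization: ∫|φ|² dx = 3.1000.
⟨p⟩ = 0.0000 and ⟨p²⟩ = 2.8265.
(Δp)² = 2.8265 − (0.0000)² = 2.8265.

2.83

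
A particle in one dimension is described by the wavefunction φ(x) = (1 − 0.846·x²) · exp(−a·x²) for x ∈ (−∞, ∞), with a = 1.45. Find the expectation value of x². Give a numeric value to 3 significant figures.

0.0991

⟨x²⟩ = ∫ x²·|φ|² dx / ∫|φ|² dx (integrals over the domain).
Expand each integrand as polynomial × e^(−2ax²) and use ∫x^(2j)·e^(−2ax²) dx = (2j−1)!!/(4a)^j · √(π/(2a)), odd powers → 0; here √(π/(2a)) = 1.0408.
State is unnormalized: ∫|φ|² dx = 0.80362, and ∫φ*·x²·φ dx = 0.079670, so ⟨x²⟩ = 0.079670 / 0.80362.
⟨x²⟩ = 0.099139.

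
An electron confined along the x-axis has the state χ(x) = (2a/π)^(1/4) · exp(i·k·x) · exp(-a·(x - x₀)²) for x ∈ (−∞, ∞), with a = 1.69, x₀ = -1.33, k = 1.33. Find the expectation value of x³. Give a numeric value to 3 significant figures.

⟨x³⟩ = ∫ x³·|χ|² dx (integrals over the domain).
Gaussian moments (u = x − x₀): ∫u^(2j)·e^(−2au²) du = (2j−1)!!/(4a)^j · √(π/(2a)), odd powers integrate to 0; here √(π/(2a)) = 0.96409.
⟨x³⟩ = -2.9429.

-2.94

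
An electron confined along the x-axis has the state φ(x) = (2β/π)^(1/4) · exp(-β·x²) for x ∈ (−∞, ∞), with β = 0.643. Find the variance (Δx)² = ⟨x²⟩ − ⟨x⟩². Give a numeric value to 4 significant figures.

0.3888

Compute ⟨x⟩ and ⟨x²⟩ separately, then (Δx)² = ⟨x²⟩ − ⟨x⟩².
Gaussian moments: ∫x^(2j)·e^(−2βx²) dx = (2j−1)!!/(4β)^j · √(π/(2β)), odd powers integrate to 0; here √(π/(2β)) = 1.5630.
⟨x⟩ = 0.0000 and ⟨x²⟩ = 0.38880.
(Δx)² = 0.38880 − (0.0000)² = 0.38880.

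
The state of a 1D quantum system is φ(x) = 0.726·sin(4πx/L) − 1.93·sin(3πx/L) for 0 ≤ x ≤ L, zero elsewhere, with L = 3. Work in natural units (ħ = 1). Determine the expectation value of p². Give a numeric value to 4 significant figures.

10.82

p² φ = −ħ² d²φ/dx²; ⟨p²⟩ = −ħ² ∫ φ*·φ'' dx / ∫|φ|² dx.
d²/dx² sin(jπx/L) = −(jπ/L)²·sin(jπx/L); on 0 ≤ x ≤ L, ∫sin²(jπx/L) dx = L/2 and ∫sin(jπx/L)·sin(lπx/L) dx = 0 for j ≠ l, so only diagonal terms survive in ∫|φ|² and ∫φ·φ″; ∫φ·φ′ dx = [φ²/2] between the walls = 0.
State is unnormalized: ∫|φ|² dx = 6.3780, and ∫φ*·(−ħ² φ'') dx = 69.017, so ⟨p²⟩ = 69.017 / 6.3780.
⟨p²⟩ = 10.821.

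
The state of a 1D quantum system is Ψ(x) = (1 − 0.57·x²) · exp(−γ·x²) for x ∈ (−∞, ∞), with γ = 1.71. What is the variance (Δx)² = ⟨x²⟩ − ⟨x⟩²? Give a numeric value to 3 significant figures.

Compute ⟨x⟩ and ⟨x²⟩ separately, then (Δx)² = ⟨x²⟩ − ⟨x⟩².
Expand each integrand as polynomial × e^(−2γx²) and use ∫x^(2j)·e^(−2γx²) dx = (2j−1)!!/(4γ)^j · √(π/(2γ)), odd powers → 0; here √(π/(2γ)) = 0.95843.
Normalization: ∫|Ψ|² dx = 0.81866.
⟨x⟩ = 0.0000 and ⟨x²⟩ = 0.10341.
(Δx)² = 0.10341 − (0.0000)² = 0.10341.

0.103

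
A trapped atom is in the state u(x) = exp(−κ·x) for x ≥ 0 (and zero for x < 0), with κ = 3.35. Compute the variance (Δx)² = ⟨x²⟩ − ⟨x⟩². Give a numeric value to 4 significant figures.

Compute ⟨x⟩ and ⟨x²⟩ separately, then (Δx)² = ⟨x²⟩ − ⟨x⟩².
Every integrand reduces to terms xʲ·e^(−2κx) on [0, ∞); use ∫₀^∞ xʲ·e^(−2κx) dx = j!/(2κ)^(j+1).
Normalization: ∫|u|² dx = 0.14925.
⟨x⟩ = 0.14925 and ⟨x²⟩ = 0.044553.
(Δx)² = 0.044553 − (0.14925)² = 0.022277.

0.02228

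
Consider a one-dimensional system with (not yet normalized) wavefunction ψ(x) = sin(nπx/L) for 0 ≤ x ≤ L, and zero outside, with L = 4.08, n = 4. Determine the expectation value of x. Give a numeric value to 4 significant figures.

⟨x⟩ = ∫ x·|ψ|² dx / ∫|ψ|² dx (integrals over the domain).
With sin²θ = (1 − cos2θ)/2 on 0 ≤ x ≤ L: ∫sin²(nπx/L) dx = L/2, ∫x·sin²(nπx/L) dx = L²/4, ∫x²·sin²(nπx/L) dx = L³·(1/6 − 1/(4n²π²)); higher powers xᵏ the same way, integrating xᵏ·cos(2nπx/L) by parts.
State is unnormalized: ∫|ψ|² dx = 2.0400, and ∫ψ*·x·ψ dx = 4.1616, so ⟨x⟩ = 4.1616 / 2.0400.
⟨x⟩ = 2.0400.

2.040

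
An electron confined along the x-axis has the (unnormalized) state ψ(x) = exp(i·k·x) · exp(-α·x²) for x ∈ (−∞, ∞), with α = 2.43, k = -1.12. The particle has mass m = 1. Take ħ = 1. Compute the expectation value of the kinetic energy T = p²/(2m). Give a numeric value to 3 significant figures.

T = −(ħ²/2m) d²/dx², so ⟨T⟩ = −(ħ²/2m) ∫ ψ*·ψ'' dx / ∫|ψ|² dx; with m = 1.
Gaussian moments: ∫x^(2j)·e^(−2αx²) dx = (2j−1)!!/(4α)^j · √(π/(2α)), odd powers integrate to 0; here √(π/(2α)) = 0.80400. Derivatives: ψ′ = (ik − 2αx)·ψ, ψ″ = ((ik − 2αx)² − 2α)·ψ; the odd-in-x pieces drop out.
State is unnormalized: ∫|ψ|² dx = 0.80400, and ∫ψ*·(−ħ²/2m · ψ'') dx = 1.4811, so ⟨T⟩ = 1.4811 / 0.80400.
⟨T⟩ = 1.8422.

1.84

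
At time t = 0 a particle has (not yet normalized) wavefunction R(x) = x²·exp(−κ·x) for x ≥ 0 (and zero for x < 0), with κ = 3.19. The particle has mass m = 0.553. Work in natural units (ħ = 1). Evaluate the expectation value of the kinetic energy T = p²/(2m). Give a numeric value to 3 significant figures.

T = −(ħ²/2m) d²/dx², so ⟨T⟩ = −(ħ²/2m) ∫ R*·R'' dx / ∫|R|² dx; with m = 0.553.
Differentiate x²·exp(−κ·x) with the product rule; every integrand then reduces to terms xʲ·e^(−2κx) on [0, ∞), with ∫₀^∞ xʲ·e^(−2κx) dx = j!/(2κ)^(j+1).
State is unnormalized: ∫|R|² dx = 0.0022704, and ∫R*·(−ħ²/2m · R'') dx = 0.0069633, so ⟨T⟩ = 0.0069633 / 0.0022704.
⟨T⟩ = 3.0669.

3.07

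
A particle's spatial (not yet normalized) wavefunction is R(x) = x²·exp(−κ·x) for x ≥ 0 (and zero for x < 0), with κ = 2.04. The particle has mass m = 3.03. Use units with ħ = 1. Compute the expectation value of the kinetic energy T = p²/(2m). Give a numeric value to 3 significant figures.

0.229

T = −(ħ²/2m) d²/dx², so ⟨T⟩ = −(ħ²/2m) ∫ R*·R'' dx / ∫|R|² dx; with m = 3.03.
Differentiate x²·exp(−κ·x) with the product rule; every integrand then reduces to terms xʲ·e^(−2κx) on [0, ∞), with ∫₀^∞ xʲ·e^(−2κx) dx = j!/(2κ)^(j+1).
State is unnormalized: ∫|R|² dx = 0.021228, and ∫R*·(−ħ²/2m · R'') dx = 0.0048593, so ⟨T⟩ = 0.0048593 / 0.021228.
⟨T⟩ = 0.22891.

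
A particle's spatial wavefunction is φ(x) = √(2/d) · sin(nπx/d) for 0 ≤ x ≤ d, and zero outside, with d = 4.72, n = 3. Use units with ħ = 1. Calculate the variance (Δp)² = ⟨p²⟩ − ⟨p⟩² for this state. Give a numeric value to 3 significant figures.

Compute ⟨p⟩ and ⟨p²⟩ separately; (Δp)² = ⟨p²⟩ − ⟨p⟩².
d/dx sin(nπx/d) = (nπ/d)·cos(nπx/d) and d²/dx² sin(nπx/d) = −(nπ/d)²·sin(nπx/d); on 0 ≤ x ≤ d, ∫sin²(nπx/d) dx = d/2 and ∫sin(nπx/d)·cos(nπx/d) dx = 0.
⟨p⟩ = 0.0000 and ⟨p²⟩ = 3.9871.
(Δp)² = 3.9871 − (0.0000)² = 3.9871.

3.99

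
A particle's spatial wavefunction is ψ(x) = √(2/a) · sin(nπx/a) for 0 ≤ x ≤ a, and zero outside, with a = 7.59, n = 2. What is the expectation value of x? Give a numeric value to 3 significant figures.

⟨x⟩ = ∫ x·|ψ|² dx (integrals over the domain).
With sin²θ = (1 − cos2θ)/2 on 0 ≤ x ≤ a: ∫sin²(nπx/a) dx = a/2, ∫x·sin²(nπx/a) dx = a²/4, ∫x²·sin²(nπx/a) dx = a³·(1/6 − 1/(4n²π²)); higher powers xᵏ the same way, integrating xᵏ·cos(2nπx/a) by parts.
⟨x⟩ = 3.7950.

3.80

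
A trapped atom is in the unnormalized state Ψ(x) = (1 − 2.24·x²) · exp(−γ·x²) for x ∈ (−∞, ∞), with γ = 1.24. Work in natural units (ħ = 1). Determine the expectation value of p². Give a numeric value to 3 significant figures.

p² Ψ = −ħ² d²Ψ/dx²; ⟨p²⟩ = −ħ² ∫ Ψ*·Ψ'' dx / ∫|Ψ|² dx.
Expand each integrand as polynomial × e^(−2γx²) and use ∫x^(2j)·e^(−2γx²) dx = (2j−1)!!/(4γ)^j · √(π/(2γ)), odd powers → 0; here √(π/(2γ)) = 1.1255. Differentiate with the product rule, d/dx e^(−γx²) = −2γx·e^(−γx²).
State is unnormalized: ∫|Ψ|² dx = 0.79758, and ∫Ψ*·(−ħ² Ψ'') dx = 4.6487, so ⟨p²⟩ = 4.6487 / 0.79758.
⟨p²⟩ = 5.8285.

5.83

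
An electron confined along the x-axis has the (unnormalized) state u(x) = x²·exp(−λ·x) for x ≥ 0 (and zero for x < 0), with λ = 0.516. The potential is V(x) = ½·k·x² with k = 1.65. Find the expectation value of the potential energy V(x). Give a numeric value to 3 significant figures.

⟨V⟩ = ∫ V(x)·|u|² dx / ∫|u|² dx.
Every integrand reduces to terms xʲ·e^(−2λx) on [0, ∞); use ∫₀^∞ xʲ·e^(−2λx) dx = j!/(2λ)^(j+1).
State is unnormalized: ∫|u|² dx = 20.503, and ∫u*·V(x)·u dx = 476.46, so ⟨V⟩ = 476.46 / 20.503.
⟨V⟩ = 23.239.

23.2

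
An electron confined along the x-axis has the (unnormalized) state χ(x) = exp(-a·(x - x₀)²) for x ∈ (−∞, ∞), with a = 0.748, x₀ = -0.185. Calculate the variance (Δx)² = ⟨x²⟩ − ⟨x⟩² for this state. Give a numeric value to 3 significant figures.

0.334

Compute ⟨x⟩ and ⟨x²⟩ separately, then (Δx)² = ⟨x²⟩ − ⟨x⟩².
Gaussian moments (u = x − x₀): ∫u^(2j)·e^(−2au²) du = (2j−1)!!/(4a)^j · √(π/(2a)), odd powers integrate to 0; here √(π/(2a)) = 1.4491.
Normalization: ∫|χ|² dx = 1.4491.
⟨x⟩ = -0.18500 and ⟨x²⟩ = 0.36845.
(Δx)² = 0.36845 − (-0.18500)² = 0.33422.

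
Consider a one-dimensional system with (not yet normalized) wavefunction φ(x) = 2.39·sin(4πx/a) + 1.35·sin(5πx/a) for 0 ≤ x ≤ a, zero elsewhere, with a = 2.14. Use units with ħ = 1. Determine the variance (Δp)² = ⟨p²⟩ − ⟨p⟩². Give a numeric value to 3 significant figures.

39.2

Compute ⟨p⟩ and ⟨p²⟩ separately; (Δp)² = ⟨p²⟩ − ⟨p⟩².
d²/dx² sin(jπx/a) = −(jπ/a)²·sin(jπx/a); on 0 ≤ x ≤ a, ∫sin²(jπx/a) dx = a/2 and ∫sin(jπx/a)·sin(lπx/a) dx = 0 for j ≠ l, so only diagonal terms survive in ∫|φ|² and ∫φ·φ″; ∫φ·φ′ dx = [φ²/2] between the walls = 0.
Normalization: ∫|φ|² dx = 8.0620.
⟨p⟩ = 0.0000 and ⟨p²⟩ = 39.174.
(Δp)² = 39.174 − (0.0000)² = 39.174.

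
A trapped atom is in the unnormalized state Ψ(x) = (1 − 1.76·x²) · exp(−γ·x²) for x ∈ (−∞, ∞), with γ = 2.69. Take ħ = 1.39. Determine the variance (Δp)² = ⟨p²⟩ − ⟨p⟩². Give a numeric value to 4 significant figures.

10.45

Compute ⟨p⟩ and ⟨p²⟩ separately; (Δp)² = ⟨p²⟩ − ⟨p⟩².
Expand each integrand as polynomial × e^(−2γx²) and use ∫x^(2j)·e^(−2γx²) dx = (2j−1)!!/(4γ)^j · √(π/(2γ)), odd powers → 0; here √(π/(2γ)) = 0.76416. Differentiate with the product rule, d/dx e^(−γx²) = −2γx·e^(−γx²).
Normalization: ∫|Ψ|² dx = 0.57551.
⟨p⟩ = 0.0000 and ⟨p²⟩ = 10.451.
(Δp)² = 10.451 − (0.0000)² = 10.451.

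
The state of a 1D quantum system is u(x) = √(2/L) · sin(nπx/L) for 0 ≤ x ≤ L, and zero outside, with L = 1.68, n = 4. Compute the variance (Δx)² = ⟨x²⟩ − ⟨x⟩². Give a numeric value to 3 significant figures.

Compute ⟨x⟩ and ⟨x²⟩ separately, then (Δx)² = ⟨x²⟩ − ⟨x⟩².
With sin²θ = (1 − cos2θ)/2 on 0 ≤ x ≤ L: ∫sin²(nπx/L) dx = L/2, ∫x·sin²(nπx/L) dx = L²/4, ∫x²·sin²(nπx/L) dx = L³·(1/6 − 1/(4n²π²)); higher powers xᵏ the same way, integrating xᵏ·cos(2nπx/L) by parts.
⟨x⟩ = 0.84000 and ⟨x²⟩ = 0.93186.
(Δx)² = 0.93186 − (0.84000)² = 0.22626.

0.226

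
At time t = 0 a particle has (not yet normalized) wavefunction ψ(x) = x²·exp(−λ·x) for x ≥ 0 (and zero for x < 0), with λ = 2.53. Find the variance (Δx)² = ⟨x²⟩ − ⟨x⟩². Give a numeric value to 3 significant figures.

0.195

Compute ⟨x⟩ and ⟨x²⟩ separately, then (Δx)² = ⟨x²⟩ − ⟨x⟩².
Every integrand reduces to terms xʲ·e^(−2λx) on [0, ∞); use ∫₀^∞ xʲ·e^(−2λx) dx = j!/(2λ)^(j+1).
Normalization: ∫|ψ|² dx = 0.0072353.
⟨x⟩ = 0.98814 and ⟨x²⟩ = 1.1717.
(Δx)² = 1.1717 − (0.98814)² = 0.19529.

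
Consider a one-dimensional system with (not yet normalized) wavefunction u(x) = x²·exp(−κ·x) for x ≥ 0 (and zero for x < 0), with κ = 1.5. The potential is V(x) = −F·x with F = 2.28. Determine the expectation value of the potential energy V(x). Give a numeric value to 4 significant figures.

-3.800

⟨V⟩ = ∫ V(x)·|u|² dx / ∫|u|² dx.
Every integrand reduces to terms xʲ·e^(−2κx) on [0, ∞); use ∫₀^∞ xʲ·e^(−2κx) dx = j!/(2κ)^(j+1).
State is unnormalized: ∫|u|² dx = 0.098765, and ∫u*·V(x)·u dx = -0.37531, so ⟨V⟩ = -0.37531 / 0.098765.
⟨V⟩ = -3.8000.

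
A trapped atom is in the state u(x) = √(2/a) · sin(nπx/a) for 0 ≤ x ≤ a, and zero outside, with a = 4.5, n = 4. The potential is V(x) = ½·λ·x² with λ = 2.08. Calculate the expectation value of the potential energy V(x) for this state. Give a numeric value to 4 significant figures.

⟨V⟩ = ∫ V(x)·|u|² dx.
With sin²θ = (1 − cos2θ)/2 on 0 ≤ x ≤ a: ∫sin²(nπx/a) dx = a/2, ∫x·sin²(nπx/a) dx = a²/4, ∫x²·sin²(nπx/a) dx = a³·(1/6 − 1/(4n²π²)); higher powers xᵏ the same way, integrating xᵏ·cos(2nπx/a) by parts.
⟨V⟩ = 6.9533.

6.953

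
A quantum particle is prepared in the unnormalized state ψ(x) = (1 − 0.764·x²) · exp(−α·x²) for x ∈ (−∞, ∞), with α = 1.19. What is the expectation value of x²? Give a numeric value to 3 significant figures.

0.118

⟨x²⟩ = ∫ x²·|ψ|² dx / ∫|ψ|² dx (integrals over the domain).
Expand each integrand as polynomial × e^(−2αx²) and use ∫x^(2j)·e^(−2αx²) dx = (2j−1)!!/(4α)^j · √(π/(2α)), odd powers → 0; here √(π/(2α)) = 1.1489.
State is unnormalized: ∫|ψ|² dx = 0.86889, and ∫ψ*·x²·ψ dx = 0.10219, so ⟨x²⟩ = 0.10219 / 0.86889.
⟨x²⟩ = 0.11761.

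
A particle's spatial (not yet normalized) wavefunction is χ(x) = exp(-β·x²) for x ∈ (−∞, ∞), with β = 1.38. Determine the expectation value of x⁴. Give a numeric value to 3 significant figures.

⟨x⁴⟩ = ∫ x⁴·|χ|² dx / ∫|χ|² dx (integrals over the domain).
Gaussian moments: ∫x^(2j)·e^(−2βx²) dx = (2j−1)!!/(4β)^j · √(π/(2β)), odd powers integrate to 0; here √(π/(2β)) = 1.0669.
State is unnormalized: ∫|χ|² dx = 1.0669, and ∫χ*·x⁴·χ dx = 0.10504, so ⟨x⁴⟩ = 0.10504 / 1.0669.
⟨x⁴⟩ = 0.098456.

0.0985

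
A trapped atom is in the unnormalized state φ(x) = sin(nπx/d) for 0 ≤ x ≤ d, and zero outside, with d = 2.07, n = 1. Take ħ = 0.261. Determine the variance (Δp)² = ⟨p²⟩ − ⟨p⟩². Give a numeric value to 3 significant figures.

0.157

Compute ⟨p⟩ and ⟨p²⟩ separately; (Δp)² = ⟨p²⟩ − ⟨p⟩².
d/dx sin(nπx/d) = (nπ/d)·cos(nπx/d) and d²/dx² sin(nπx/d) = −(nπ/d)²·sin(nπx/d); on 0 ≤ x ≤ d, ∫sin²(nπx/d) dx = d/2 and ∫sin(nπx/d)·cos(nπx/d) dx = 0.
Normalization: ∫|φ|² dx = 1.0350.
⟨p⟩ = 0.0000 and ⟨p²⟩ = 0.15691.
(Δp)² = 0.15691 − (0.0000)² = 0.15691.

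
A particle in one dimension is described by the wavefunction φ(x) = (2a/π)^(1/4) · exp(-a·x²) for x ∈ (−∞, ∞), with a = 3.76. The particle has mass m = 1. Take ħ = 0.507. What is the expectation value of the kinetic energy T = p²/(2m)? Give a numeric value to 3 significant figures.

T = −(ħ²/2m) d²/dx², so ⟨T⟩ = −(ħ²/2m) ∫ φ*·φ'' dx; with m = 1.
Gaussian moments: ∫x^(2j)·e^(−2ax²) dx = (2j−1)!!/(4a)^j · √(π/(2a)), odd powers integrate to 0; here √(π/(2a)) = 0.64635. Derivatives: d/dx e^(−ax²) = −2ax·e^(−ax²), d²/dx² e^(−ax²) = (4a²x² − 2a)·e^(−ax²).
⟨T⟩ = 0.48325.

0.483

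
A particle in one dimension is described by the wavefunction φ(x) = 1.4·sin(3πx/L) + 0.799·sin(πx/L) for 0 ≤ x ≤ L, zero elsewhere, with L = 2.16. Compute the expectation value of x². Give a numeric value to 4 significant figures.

1.630

⟨x²⟩ = ∫ x²·|φ|² dx / ∫|φ|² dx (integrals over the domain).
On 0 ≤ x ≤ L (j ≠ l): ∫sin²(jπx/L) dx = L/2, ∫sin(jπx/L)·sin(lπx/L) dx = 0; diagonal moments ∫x·sin²(jπx/L) dx = L²/4, ∫x²·sin²(jπx/L) dx = L³·(1/6 − 1/(4j²π²)); cross terms ∫x·sin(jπx/L)·sin(lπx/L) dx = 0 for j + l even and −4jlL²/(π²(j² − l²)²) for j + l odd, ∫x²·sin(jπx/L)·sin(lπx/L) dx = (−1)^(j+l)·4jlL³/(π²(j² − l²)²); higher powers the same way via product-to-sum and parts.
State is unnormalized: ∫|φ|² dx = 2.8063, and ∫φ*·x²·φ dx = 4.5741, so ⟨x²⟩ = 4.5741 / 2.8063.
⟨x²⟩ = 1.6299.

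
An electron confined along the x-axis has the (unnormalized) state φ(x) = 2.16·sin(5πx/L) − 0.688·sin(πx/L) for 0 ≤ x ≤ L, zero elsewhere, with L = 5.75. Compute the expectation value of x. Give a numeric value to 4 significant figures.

2.875

⟨x⟩ = ∫ x·|φ|² dx / ∫|φ|² dx (integrals over the domain).
On 0 ≤ x ≤ L (j ≠ l): ∫sin²(jπx/L) dx = L/2, ∫sin(jπx/L)·sin(lπx/L) dx = 0; diagonal moments ∫x·sin²(jπx/L) dx = L²/4, ∫x²·sin²(jπx/L) dx = L³·(1/6 − 1/(4j²π²)); cross terms ∫x·sin(jπx/L)·sin(lπx/L) dx = 0 for j + l even and −4jlL²/(π²(j² − l²)²) for j + l odd, ∫x²·sin(jπx/L)·sin(lπx/L) dx = (−1)^(j+l)·4jlL³/(π²(j² − l²)²); higher powers the same way via product-to-sum and parts.
State is unnormalized: ∫|φ|² dx = 14.774, and ∫φ*·x·φ dx = 42.477, so ⟨x⟩ = 42.477 / 14.774.
⟨x⟩ = 2.8750.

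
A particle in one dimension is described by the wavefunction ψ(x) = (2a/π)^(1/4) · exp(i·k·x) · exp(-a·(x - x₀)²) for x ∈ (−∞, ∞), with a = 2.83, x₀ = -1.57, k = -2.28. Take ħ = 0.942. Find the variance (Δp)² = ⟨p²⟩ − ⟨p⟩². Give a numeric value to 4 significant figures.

2.511

Compute ⟨p⟩ and ⟨p²⟩ separately; (Δp)² = ⟨p²⟩ − ⟨p⟩².
Gaussian moments (u = x − x₀): ∫u^(2j)·e^(−2au²) du = (2j−1)!!/(4a)^j · √(π/(2a)), odd powers integrate to 0; here √(π/(2a)) = 0.74502. Derivatives: ψ′ = (ik − 2au)·ψ, ψ″ = ((ik − 2au)² − 2a)·ψ; the odd-in-u pieces drop out.
⟨p⟩ = -2.1478 and ⟨p²⟩ = 7.1241.
(Δp)² = 7.1241 − (-2.1478)² = 2.5112.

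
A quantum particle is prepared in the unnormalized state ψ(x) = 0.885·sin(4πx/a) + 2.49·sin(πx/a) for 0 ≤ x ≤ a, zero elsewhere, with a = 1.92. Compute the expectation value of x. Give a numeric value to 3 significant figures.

⟨x⟩ = ∫ x·|ψ|² dx / ∫|ψ|² dx (integrals over the domain).
On 0 ≤ x ≤ a (j ≠ l): ∫sin²(jπx/a) dx = a/2, ∫sin(jπx/a)·sin(lπx/a) dx = 0; diagonal moments ∫x·sin²(jπx/a) dx = a²/4, ∫x²·sin²(jπx/a) dx = a³·(1/6 − 1/(4j²π²)); cross terms ∫x·sin(jπx/a)·sin(lπx/a) dx = 0 for j + l even and −4jla²/(π²(j² − l²)²) for j + l odd, ∫x²·sin(jπx/a)·sin(lπx/a) dx = (−1)^(j+l)·4jla³/(π²(j² − l²)²); higher powers the same way via product-to-sum and parts.
State is unnormalized: ∫|ψ|² dx = 6.7040, and ∫ψ*·x·ψ dx = 6.3188, so ⟨x⟩ = 6.3188 / 6.7040.
⟨x⟩ = 0.94254.

0.943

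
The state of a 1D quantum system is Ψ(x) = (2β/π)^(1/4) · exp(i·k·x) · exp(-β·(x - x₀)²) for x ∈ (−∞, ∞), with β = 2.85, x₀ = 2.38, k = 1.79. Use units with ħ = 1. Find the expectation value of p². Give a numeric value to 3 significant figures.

6.05

p² Ψ = −ħ² d²Ψ/dx²; ⟨p²⟩ = −ħ² ∫ Ψ*·Ψ'' dx.
Gaussian moments (u = x − x₀): ∫u^(2j)·e^(−2βu²) du = (2j−1)!!/(4β)^j · √(π/(2β)), odd powers integrate to 0; here √(π/(2β)) = 0.74240. Derivatives: Ψ′ = (ik − 2βu)·Ψ, Ψ″ = ((ik − 2βu)² − 2β)·Ψ; the odd-in-u pieces drop out.
⟨p²⟩ = 6.0541.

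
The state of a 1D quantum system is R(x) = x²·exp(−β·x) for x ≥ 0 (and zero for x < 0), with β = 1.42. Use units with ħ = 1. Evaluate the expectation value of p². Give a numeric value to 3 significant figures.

0.672

p² R = −ħ² d²R/dx²; ⟨p²⟩ = −ħ² ∫ R*·R'' dx / ∫|R|² dx.
Differentiate x²·exp(−β·x) with the product rule; every integrand then reduces to terms xʲ·e^(−2βx) on [0, ∞), with ∫₀^∞ xʲ·e^(−2βx) dx = j!/(2β)^(j+1).
State is unnormalized: ∫|R|² dx = 0.12990, and ∫R*·(−ħ² R'') dx = 0.087312, so ⟨p²⟩ = 0.087312 / 0.12990.
⟨p²⟩ = 0.67213.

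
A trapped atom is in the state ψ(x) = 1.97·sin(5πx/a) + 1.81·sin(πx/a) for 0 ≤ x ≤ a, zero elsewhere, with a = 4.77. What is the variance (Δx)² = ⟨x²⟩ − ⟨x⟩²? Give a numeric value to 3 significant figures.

Compute ⟨x⟩ and ⟨x²⟩ separately, then (Δx)² = ⟨x²⟩ − ⟨x⟩².
On 0 ≤ x ≤ a (j ≠ l): ∫sin²(jπx/a) dx = a/2, ∫sin(jπx/a)·sin(lπx/a) dx = 0; diagonal moments ∫x·sin²(jπx/a) dx = a²/4, ∫x²·sin²(jπx/a) dx = a³·(1/6 − 1/(4j²π²)); cross terms ∫x·sin(jπx/a)·sin(lπx/a) dx = 0 for j + l even and −4jla²/(π²(j² − l²)²) for j + l odd, ∫x²·sin(jπx/a)·sin(lπx/a) dx = (−1)^(j+l)·4jla³/(π²(j² − l²)²); higher powers the same way via product-to-sum and parts.
Normalization: ∫|ψ|² dx = 17.069.
⟨x⟩ = 2.3850 and ⟨x²⟩ = 7.1912.
(Δx)² = 7.1912 − (2.3850)² = 1.5030.

1.50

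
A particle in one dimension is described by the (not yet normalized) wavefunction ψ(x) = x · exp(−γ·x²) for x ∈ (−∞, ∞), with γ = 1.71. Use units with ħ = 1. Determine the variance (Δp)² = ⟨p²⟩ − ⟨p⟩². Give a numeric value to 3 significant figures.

5.13

Compute ⟨p⟩ and ⟨p²⟩ separately; (Δp)² = ⟨p²⟩ − ⟨p⟩².
Expand each integrand as polynomial × e^(−2γx²) and use ∫x^(2j)·e^(−2γx²) dx = (2j−1)!!/(4γ)^j · √(π/(2γ)), odd powers → 0; here √(π/(2γ)) = 0.95843. Differentiate with the product rule, d/dx e^(−γx²) = −2γx·e^(−γx²).
Normalization: ∫|ψ|² dx = 0.14012.
⟨p⟩ = 0.0000 and ⟨p²⟩ = 5.1300.
(Δp)² = 5.1300 − (0.0000)² = 5.1300.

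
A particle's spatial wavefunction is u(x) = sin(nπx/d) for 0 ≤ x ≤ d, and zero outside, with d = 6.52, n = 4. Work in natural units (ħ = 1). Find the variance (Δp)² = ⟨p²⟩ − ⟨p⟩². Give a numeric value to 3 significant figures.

3.71

Compute ⟨p⟩ and ⟨p²⟩ separately; (Δp)² = ⟨p²⟩ − ⟨p⟩².
d/dx sin(nπx/d) = (nπ/d)·cos(nπx/d) and d²/dx² sin(nπx/d) = −(nπ/d)²·sin(nπx/d); on 0 ≤ x ≤ d, ∫sin²(nπx/d) dx = d/2 and ∫sin(nπx/d)·cos(nπx/d) dx = 0.
Normalization: ∫|u|² dx = 3.2600.
⟨p⟩ = 0.0000 and ⟨p²⟩ = 3.7147.
(Δp)² = 3.7147 − (0.0000)² = 3.7147.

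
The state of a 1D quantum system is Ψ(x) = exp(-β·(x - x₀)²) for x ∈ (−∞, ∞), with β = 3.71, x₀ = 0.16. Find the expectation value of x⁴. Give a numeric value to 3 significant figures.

⟨x⁴⟩ = ∫ x⁴·|Ψ|² dx / ∫|Ψ|² dx (integrals over the domain).
Gaussian moments (u = x − x₀): ∫u^(2j)·e^(−2βu²) du = (2j−1)!!/(4β)^j · √(π/(2β)), odd powers integrate to 0; here √(π/(2β)) = 0.65069.
State is unnormalized: ∫|Ψ|² dx = 0.65069, and ∫Ψ*·x⁴·Ψ dx = 0.016025, so ⟨x⁴⟩ = 0.016025 / 0.65069.
⟨x⁴⟩ = 0.024628.

0.0246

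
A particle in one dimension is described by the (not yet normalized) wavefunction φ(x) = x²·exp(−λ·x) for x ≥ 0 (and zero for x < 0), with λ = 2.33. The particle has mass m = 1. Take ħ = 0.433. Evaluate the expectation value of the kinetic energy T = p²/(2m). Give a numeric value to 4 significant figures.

0.1696

T = −(ħ²/2m) d²/dx², so ⟨T⟩ = −(ħ²/2m) ∫ φ*·φ'' dx / ∫|φ|² dx; with m = 1.
Differentiate x²·exp(−λ·x) with the product rule; every integrand then reduces to terms xʲ·e^(−2λx) on [0, ∞), with ∫₀^∞ xʲ·e^(−2λx) dx = j!/(2λ)^(j+1).
State is unnormalized: ∫|φ|² dx = 0.010921, and ∫φ*·(−ħ²/2m · φ'') dx = 0.0018528, so ⟨T⟩ = 0.0018528 / 0.010921.
⟨T⟩ = 0.16964.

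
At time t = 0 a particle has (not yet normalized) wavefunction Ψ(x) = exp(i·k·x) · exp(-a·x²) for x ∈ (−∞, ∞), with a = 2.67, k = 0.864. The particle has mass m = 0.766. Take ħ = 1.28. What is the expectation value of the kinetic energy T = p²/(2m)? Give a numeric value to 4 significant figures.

3.654

T = −(ħ²/2m) d²/dx², so ⟨T⟩ = −(ħ²/2m) ∫ Ψ*·Ψ'' dx / ∫|Ψ|² dx; with m = 0.766.
Gaussian moments: ∫x^(2j)·e^(−2ax²) dx = (2j−1)!!/(4a)^j · √(π/(2a)), odd powers integrate to 0; here √(π/(2a)) = 0.76702. Derivatives: Ψ′ = (ik − 2ax)·Ψ, Ψ″ = ((ik − 2ax)² − 2a)·Ψ; the odd-in-x pieces drop out.
State is unnormalized: ∫|Ψ|² dx = 0.76702, and ∫Ψ*·(−ħ²/2m · Ψ'') dx = 2.8025, so ⟨T⟩ = 2.8025 / 0.76702.
⟨T⟩ = 3.6538.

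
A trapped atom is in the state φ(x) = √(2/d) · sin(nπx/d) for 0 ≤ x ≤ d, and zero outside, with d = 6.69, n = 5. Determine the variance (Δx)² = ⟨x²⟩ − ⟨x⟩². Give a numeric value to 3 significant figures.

Compute ⟨x⟩ and ⟨x²⟩ separately, then (Δx)² = ⟨x²⟩ − ⟨x⟩².
With sin²θ = (1 − cos2θ)/2 on 0 ≤ x ≤ d: ∫sin²(nπx/d) dx = d/2, ∫x·sin²(nπx/d) dx = d²/4, ∫x²·sin²(nπx/d) dx = d³·(1/6 − 1/(4n²π²)); higher powers xᵏ the same way, integrating xᵏ·cos(2nπx/d) by parts.
⟨x⟩ = 3.3450 and ⟨x²⟩ = 14.828.
(Δx)² = 14.828 − (3.3450)² = 3.6390.

3.64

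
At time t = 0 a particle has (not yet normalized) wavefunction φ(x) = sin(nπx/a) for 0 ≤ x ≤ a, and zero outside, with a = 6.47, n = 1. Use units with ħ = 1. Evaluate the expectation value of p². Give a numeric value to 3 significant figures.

p² φ = −ħ² d²φ/dx²; ⟨p²⟩ = −ħ² ∫ φ*·φ'' dx / ∫|φ|² dx.
d/dx sin(nπx/a) = (nπ/a)·cos(nπx/a) and d²/dx² sin(nπx/a) = −(nπ/a)²·sin(nπx/a); on 0 ≤ x ≤ a, ∫sin²(nπx/a) dx = a/2 and ∫sin(nπx/a)·cos(nπx/a) dx = 0.
State is unnormalized: ∫|φ|² dx = 3.2350, and ∫φ*·(−ħ² φ'') dx = 0.76272, so ⟨p²⟩ = 0.76272 / 3.2350.
⟨p²⟩ = 0.23577.

0.236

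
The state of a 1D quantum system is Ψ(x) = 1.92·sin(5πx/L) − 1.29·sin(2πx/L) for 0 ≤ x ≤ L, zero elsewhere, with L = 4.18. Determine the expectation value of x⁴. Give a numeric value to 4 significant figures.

67.46

⟨x⁴⟩ = ∫ x⁴·|Ψ|² dx / ∫|Ψ|² dx (integrals over the domain).
On 0 ≤ x ≤ L (j ≠ l): ∫sin²(jπx/L) dx = L/2, ∫sin(jπx/L)·sin(lπx/L) dx = 0; diagonal moments ∫x·sin²(jπx/L) dx = L²/4, ∫x²·sin²(jπx/L) dx = L³·(1/6 − 1/(4j²π²)); cross terms ∫x·sin(jπx/L)·sin(lπx/L) dx = 0 for j + l even and −4jlL²/(π²(j² − l²)²) for j + l odd, ∫x²·sin(jπx/L)·sin(lπx/L) dx = (−1)^(j+l)·4jlL³/(π²(j² − l²)²); higher powers the same way via product-to-sum and parts.
State is unnormalized: ∫|Ψ|² dx = 11.183, and ∫Ψ*·x⁴·Ψ dx = 754.32, so ⟨x⁴⟩ = 754.32 / 11.183.
⟨x⁴⟩ = 67.455.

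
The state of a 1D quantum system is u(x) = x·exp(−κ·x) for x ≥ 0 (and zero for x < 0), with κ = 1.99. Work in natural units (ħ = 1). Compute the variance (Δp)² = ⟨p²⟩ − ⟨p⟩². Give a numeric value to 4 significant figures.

Compute ⟨p⟩ and ⟨p²⟩ separately; (Δp)² = ⟨p²⟩ − ⟨p⟩².
Differentiate x·exp(−κ·x) with the product rule; every integrand then reduces to terms xʲ·e^(−2κx) on [0, ∞), with ∫₀^∞ xʲ·e^(−2κx) dx = j!/(2κ)^(j+1).
Normalization: ∫|u|² dx = 0.031723.
⟨p⟩ = 0.0000 and ⟨p²⟩ = 3.9601.
(Δp)² = 3.9601 − (0.0000)² = 3.9601.

3.960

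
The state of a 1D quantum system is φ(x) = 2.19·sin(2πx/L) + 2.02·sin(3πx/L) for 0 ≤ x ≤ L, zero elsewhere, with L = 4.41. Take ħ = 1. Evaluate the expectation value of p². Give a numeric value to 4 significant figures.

p² φ = −ħ² d²φ/dx²; ⟨p²⟩ = −ħ² ∫ φ*·φ'' dx / ∫|φ|² dx.
d²/dx² sin(jπx/L) = −(jπ/L)²·sin(jπx/L); on 0 ≤ x ≤ L, ∫sin²(jπx/L) dx = L/2 and ∫sin(jπx/L)·sin(lπx/L) dx = 0 for j ≠ l, so only diagonal terms survive in ∫|φ|² and ∫φ·φ″; ∫φ·φ′ dx = [φ²/2] between the walls = 0.
State is unnormalized: ∫|φ|² dx = 19.573, and ∫φ*·(−ħ² φ'') dx = 62.561, so ⟨p²⟩ = 62.561 / 19.573.
⟨p²⟩ = 3.1964.

3.196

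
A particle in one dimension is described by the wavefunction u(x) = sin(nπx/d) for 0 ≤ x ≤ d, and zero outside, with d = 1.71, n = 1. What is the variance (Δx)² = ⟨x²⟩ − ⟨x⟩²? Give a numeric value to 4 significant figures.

Compute ⟨x⟩ and ⟨x²⟩ separately, then (Δx)² = ⟨x²⟩ − ⟨x⟩².
With sin²θ = (1 − cos2θ)/2 on 0 ≤ x ≤ d: ∫sin²(nπx/d) dx = d/2, ∫x·sin²(nπx/d) dx = d²/4, ∫x²·sin²(nπx/d) dx = d³·(1/6 − 1/(4n²π²)); higher powers xᵏ the same way, integrating xᵏ·cos(2nπx/d) by parts.
Normalization: ∫|u|² dx = 0.85500.
⟨x⟩ = 0.85500 and ⟨x²⟩ = 0.82656.
(Δx)² = 0.82656 − (0.85500)² = 0.095538.

0.09554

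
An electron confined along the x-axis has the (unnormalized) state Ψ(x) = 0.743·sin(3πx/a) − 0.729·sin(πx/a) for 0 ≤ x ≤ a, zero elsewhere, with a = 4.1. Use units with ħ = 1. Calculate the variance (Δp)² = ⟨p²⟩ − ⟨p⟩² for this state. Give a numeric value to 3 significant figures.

Compute ⟨p⟩ and ⟨p²⟩ separately; (Δp)² = ⟨p²⟩ − ⟨p⟩².
d²/dx² sin(jπx/a) = −(jπ/a)²·sin(jπx/a); on 0 ≤ x ≤ a, ∫sin²(jπx/a) dx = a/2 and ∫sin(jπx/a)·sin(lπx/a) dx = 0 for j ≠ l, so only diagonal terms survive in ∫|Ψ|² and ∫Ψ·Ψ″; ∫Ψ·Ψ′ dx = [Ψ²/2] between the walls = 0.
Normalization: ∫|Ψ|² dx = 2.2212.
⟨p⟩ = 0.0000 and ⟨p²⟩ = 2.9803.
(Δp)² = 2.9803 − (0.0000)² = 2.9803.

2.98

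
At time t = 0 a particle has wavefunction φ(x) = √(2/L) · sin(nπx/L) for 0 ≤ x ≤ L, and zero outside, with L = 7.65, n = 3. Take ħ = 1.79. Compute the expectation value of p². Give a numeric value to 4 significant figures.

4.863

p² φ = −ħ² d²φ/dx²; ⟨p²⟩ = −ħ² ∫ φ*·φ'' dx.
d/dx sin(nπx/L) = (nπ/L)·cos(nπx/L) and d²/dx² sin(nπx/L) = −(nπ/L)²·sin(nπx/L); on 0 ≤ x ≤ L, ∫sin²(nπx/L) dx = L/2 and ∫sin(nπx/L)·cos(nπx/L) dx = 0.
⟨p²⟩ = 4.8632.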